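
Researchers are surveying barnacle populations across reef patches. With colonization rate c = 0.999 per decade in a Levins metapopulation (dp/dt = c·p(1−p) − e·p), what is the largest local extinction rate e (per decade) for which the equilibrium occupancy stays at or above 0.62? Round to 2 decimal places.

1 − e/c ≥ 0.62 ⇒ e ≤ c(1 − 0.62) = 0.999 × 0.3800.
e_max = 0.3796.

0.38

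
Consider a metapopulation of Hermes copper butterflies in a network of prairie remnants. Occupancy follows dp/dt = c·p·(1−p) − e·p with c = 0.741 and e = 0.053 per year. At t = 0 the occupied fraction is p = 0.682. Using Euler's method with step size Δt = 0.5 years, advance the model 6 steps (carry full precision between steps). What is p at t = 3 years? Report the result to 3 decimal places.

0.899

Update rule: p ← p + [c·p·(1−p) − e·p]·Δt with Δt = 0.5.
step 1: Δp = +0.06228, p = 0.74428
step 2: Δp = +0.05079, p = 0.79507
step 3: Δp = +0.03930, p = 0.83437
step 4: Δp = +0.02909, p = 0.86346
step 5: Δp = +0.02080, p = 0.88426
step 6: Δp = +0.01449, p = 0.89875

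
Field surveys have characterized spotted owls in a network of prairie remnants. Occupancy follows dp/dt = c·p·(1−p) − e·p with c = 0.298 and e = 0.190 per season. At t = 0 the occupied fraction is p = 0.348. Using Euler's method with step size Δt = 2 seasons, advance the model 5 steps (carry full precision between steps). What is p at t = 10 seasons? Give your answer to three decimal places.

0.358

Update rule: p ← p + [c·p·(1−p) − e·p]·Δt with Δt = 2.
t = 2: p = 0.34800 + (+0.00299) = 0.35099
t = 4: p = 0.35099 + (+0.00239) = 0.35338
t = 6: p = 0.35338 + (+0.00190) = 0.35528
t = 8: p = 0.35528 + (+0.00151) = 0.35679
t = 10: p = 0.35679 + (+0.00120) = 0.35799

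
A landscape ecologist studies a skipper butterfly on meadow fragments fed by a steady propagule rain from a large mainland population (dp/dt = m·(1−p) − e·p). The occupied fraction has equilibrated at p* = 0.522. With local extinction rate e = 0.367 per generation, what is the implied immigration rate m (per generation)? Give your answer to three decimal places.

0.401

At equilibrium m(1−p*) = e·p*, so m = e·p*/(1−p*).
m = 0.367 × 0.522 / 0.4780 = 0.1916/0.4780 = 0.4008.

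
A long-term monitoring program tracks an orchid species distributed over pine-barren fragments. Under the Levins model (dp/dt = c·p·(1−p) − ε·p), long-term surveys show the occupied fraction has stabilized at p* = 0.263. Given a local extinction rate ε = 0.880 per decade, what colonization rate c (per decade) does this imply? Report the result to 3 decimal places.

1.194

At equilibrium c(1−p*) = ε, so c = ε/(1−p*).
c = 0.880/(1 − 0.263) = 0.880/0.7370 = 1.1940.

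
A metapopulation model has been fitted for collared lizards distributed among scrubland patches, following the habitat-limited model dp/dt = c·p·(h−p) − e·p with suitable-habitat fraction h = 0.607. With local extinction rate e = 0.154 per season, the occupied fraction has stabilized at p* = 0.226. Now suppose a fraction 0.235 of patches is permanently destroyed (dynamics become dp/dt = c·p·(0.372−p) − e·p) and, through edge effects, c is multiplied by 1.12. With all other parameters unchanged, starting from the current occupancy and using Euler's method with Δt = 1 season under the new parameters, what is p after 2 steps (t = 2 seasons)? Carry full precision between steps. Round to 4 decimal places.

0.1899

Balance c(h−p*) = e gives c = e/(0.607 − 0.22600) = 0.154/0.38100 = 0.40420.
Starting from p₀ = 0.22600; update p ← p + (dp/dt)·Δt with the new parameters.
t = 1: p = 0.22600 + (-0.01987) = 0.20613
t = 2: p = 0.20613 + (-0.01627) = 0.18987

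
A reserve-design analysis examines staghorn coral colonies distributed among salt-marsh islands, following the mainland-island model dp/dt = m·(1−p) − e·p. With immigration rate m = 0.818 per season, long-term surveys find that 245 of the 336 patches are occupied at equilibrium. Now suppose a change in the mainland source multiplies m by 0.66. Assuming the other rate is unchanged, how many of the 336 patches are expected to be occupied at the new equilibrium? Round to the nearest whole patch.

215

Observed p* = 245/336 = 0.72917.
Balance m(1−p*) = e·p* gives e = m(1−p*)/p* = 0.818×0.27083/0.72917 = 0.30382.
New p* = m/(m+e) = 0.53988/(0.53988+0.30382) = 0.63990.
Expected occupied = 336 × 0.63990 = 215.01 ≈ 215.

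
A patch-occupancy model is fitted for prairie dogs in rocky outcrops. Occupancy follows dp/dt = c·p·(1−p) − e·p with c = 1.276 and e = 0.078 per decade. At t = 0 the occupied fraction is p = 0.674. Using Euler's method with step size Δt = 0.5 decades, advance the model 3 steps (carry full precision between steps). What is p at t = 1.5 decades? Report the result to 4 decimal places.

Update rule: p ← p + [c·p·(1−p) − e·p]·Δt with Δt = 0.5.
p: 0.67400 → 0.78790  (Δp = +0.11390)
p: 0.78790 → 0.86379  (Δp = +0.07589)
p: 0.86379 → 0.90517  (Δp = +0.04138)

0.9052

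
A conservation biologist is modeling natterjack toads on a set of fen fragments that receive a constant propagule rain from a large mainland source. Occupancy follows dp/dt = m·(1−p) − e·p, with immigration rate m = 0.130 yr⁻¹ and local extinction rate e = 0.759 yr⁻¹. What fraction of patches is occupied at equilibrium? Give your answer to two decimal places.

Setting dp/dt = 0: m − m·p* = e·p*, so m = (m+e)·p*.
p* = m/(m+e) = 0.130/(0.130+0.759) = 0.130/0.8890 = 0.1462.

0.15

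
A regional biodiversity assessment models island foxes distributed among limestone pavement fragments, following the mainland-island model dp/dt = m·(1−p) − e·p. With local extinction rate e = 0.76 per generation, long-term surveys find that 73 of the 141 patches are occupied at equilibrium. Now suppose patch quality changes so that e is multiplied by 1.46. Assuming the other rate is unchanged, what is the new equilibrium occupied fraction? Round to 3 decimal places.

Observed p* = 73/141 = 0.51773.
Balance m(1−p*) = e·p* gives m = e·p*/(1−p*) = 0.76×0.51773/0.48227 = 0.81588.
New p* = m/(m+e) = 0.81588/(0.81588+1.10960) = 0.42373.

0.424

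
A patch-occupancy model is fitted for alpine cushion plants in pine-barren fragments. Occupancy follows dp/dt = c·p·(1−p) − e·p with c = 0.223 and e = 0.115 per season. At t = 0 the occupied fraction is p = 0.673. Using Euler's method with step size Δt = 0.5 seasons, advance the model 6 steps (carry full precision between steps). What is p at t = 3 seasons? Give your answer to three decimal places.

0.605

Update rule: p ← p + [c·p·(1−p) − e·p]·Δt with Δt = 0.5.
p: 0.67300 → 0.65884  (Δp = -0.01416)
p: 0.65884 → 0.64602  (Δp = -0.01282)
p: 0.64602 → 0.63437  (Δp = -0.01165)
p: 0.63437 → 0.62376  (Δp = -0.01061)
p: 0.62376 → 0.61406  (Δp = -0.00970)
p: 0.61406 → 0.60517  (Δp = -0.00888)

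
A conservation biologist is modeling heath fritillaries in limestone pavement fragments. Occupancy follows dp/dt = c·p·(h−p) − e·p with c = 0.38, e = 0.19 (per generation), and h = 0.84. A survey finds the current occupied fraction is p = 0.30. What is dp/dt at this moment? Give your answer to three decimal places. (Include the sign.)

Colonization term: c·p·(h−p) = 0.38×0.30×0.5400 = 0.06156.
Extinction term: e·p = 0.05700.
dp/dt = 0.06156 − 0.05700 = 0.00456.

0.005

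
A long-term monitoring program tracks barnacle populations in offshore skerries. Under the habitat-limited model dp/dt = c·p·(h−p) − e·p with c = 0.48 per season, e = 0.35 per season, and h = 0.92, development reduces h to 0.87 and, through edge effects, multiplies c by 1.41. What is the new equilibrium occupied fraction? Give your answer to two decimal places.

0.35

Before: p* = h − e/c = 0.92 − 0.35/0.48 = 0.92 − 0.7292 = 0.1908.
After: c = 0.6768, e = 0.35, h = 0.87; p* = 0.87 − 0.35/0.6768 = 0.3529.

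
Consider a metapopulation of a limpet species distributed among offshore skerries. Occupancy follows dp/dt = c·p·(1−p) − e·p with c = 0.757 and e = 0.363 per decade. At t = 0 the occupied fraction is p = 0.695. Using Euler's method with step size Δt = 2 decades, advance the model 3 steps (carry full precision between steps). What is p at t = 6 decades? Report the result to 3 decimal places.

Update rule: p ← p + [c·p·(1−p) − e·p]·Δt with Δt = 2.
step 1: Δp = -0.18364, p = 0.51136
step 2: Δp = +0.00706, p = 0.51842
step 3: Δp = +0.00162, p = 0.52003

0.520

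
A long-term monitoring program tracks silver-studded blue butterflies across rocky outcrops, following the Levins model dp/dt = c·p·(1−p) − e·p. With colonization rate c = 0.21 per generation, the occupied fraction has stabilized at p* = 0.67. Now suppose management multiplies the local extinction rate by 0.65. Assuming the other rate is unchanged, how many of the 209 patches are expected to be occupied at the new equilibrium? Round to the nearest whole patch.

164

Balance c(1−p*) = e gives e = 0.21×(1 − 0.67000) = 0.06930.
New p* = 1 − e/c = 1 − 0.04505/0.21000 = 0.78548.
Expected occupied = 209 × 0.78548 = 164.17 ≈ 164.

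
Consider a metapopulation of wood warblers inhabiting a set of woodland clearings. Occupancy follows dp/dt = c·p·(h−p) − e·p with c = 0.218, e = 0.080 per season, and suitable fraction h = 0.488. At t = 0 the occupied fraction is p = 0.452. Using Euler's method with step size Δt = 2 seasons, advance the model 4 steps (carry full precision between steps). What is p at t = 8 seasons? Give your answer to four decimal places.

0.2837

Update rule: p ← p + [c·p·(h−p) − e·p]·Δt with Δt = 2.
t = 2: p = 0.45200 + (-0.06523) = 0.38677
t = 4: p = 0.38677 + (-0.04481) = 0.34196
t = 6: p = 0.34196 + (-0.03294) = 0.30902
t = 8: p = 0.30902 + (-0.02533) = 0.28369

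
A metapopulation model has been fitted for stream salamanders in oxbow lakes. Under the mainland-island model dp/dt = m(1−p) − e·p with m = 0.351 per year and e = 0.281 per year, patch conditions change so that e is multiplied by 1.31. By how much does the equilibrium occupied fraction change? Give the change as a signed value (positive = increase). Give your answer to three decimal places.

Before: p* = 0.351/(0.351+0.281) = 0.5554.
After: m = 0.351, e = 0.36811; p* = 0.351/0.7191 = 0.4881.
Δp* = 0.4881 − 0.5554 = -0.0673.

-0.067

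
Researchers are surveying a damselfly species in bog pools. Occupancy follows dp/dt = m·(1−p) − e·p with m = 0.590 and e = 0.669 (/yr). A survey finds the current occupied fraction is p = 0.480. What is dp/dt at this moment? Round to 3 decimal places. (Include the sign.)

-0.014

Colonization term: m·(1−p) = 0.590×0.5200 = 0.30680.
Extinction term: e·p = 0.32112.
dp/dt = 0.30680 − 0.32112 = -0.01432.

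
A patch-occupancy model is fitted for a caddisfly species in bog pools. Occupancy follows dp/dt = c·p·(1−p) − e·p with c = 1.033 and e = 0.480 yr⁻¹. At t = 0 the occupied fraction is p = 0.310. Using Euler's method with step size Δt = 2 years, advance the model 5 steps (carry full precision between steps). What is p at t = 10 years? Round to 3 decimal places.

Update rule: p ← p + [c·p·(1−p) − e·p]·Δt with Δt = 2.
step 1: Δp = +0.14432, p = 0.45432
step 2: Δp = +0.07604, p = 0.53036
step 3: Δp = +0.00545, p = 0.53581
step 4: Δp = -0.00053, p = 0.53528
step 5: Δp = +0.00006, p = 0.53534

0.535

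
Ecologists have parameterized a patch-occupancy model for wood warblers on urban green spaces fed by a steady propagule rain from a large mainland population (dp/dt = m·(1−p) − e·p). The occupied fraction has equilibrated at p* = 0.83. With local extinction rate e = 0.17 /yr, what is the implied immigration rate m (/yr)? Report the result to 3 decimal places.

0.830

At equilibrium m(1−p*) = e·p*, so m = e·p*/(1−p*).
m = 0.17 × 0.83 / 0.1700 = 0.1411/0.1700 = 0.8300.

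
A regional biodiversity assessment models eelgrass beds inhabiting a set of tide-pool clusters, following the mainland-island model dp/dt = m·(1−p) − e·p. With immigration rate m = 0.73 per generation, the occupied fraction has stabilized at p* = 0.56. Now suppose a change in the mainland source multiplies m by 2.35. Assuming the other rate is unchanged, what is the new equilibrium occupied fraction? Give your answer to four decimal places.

Balance m(1−p*) = e·p* gives e = m(1−p*)/p* = 0.73×0.44000/0.56000 = 0.57357.
New p* = m/(m+e) = 1.71550/(1.71550+0.57357) = 0.74943.

0.7494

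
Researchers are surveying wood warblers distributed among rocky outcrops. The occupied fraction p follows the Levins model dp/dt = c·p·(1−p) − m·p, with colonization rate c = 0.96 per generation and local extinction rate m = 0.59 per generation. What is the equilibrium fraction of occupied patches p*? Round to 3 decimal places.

At equilibrium, colonization balances extinction: c·p*·(1−p*) = m·p*.
So p* = 1 − m/c = 1 − 0.59/0.96 = 1 − 0.6146 = 0.3854.

0.385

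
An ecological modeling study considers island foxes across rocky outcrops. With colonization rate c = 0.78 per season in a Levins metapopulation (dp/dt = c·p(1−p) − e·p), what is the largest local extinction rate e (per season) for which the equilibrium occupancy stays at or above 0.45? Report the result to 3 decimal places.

0.429

1 − e/c ≥ 0.45 ⇒ e ≤ c(1 − 0.45) = 0.78 × 0.5500.
e_max = 0.4290.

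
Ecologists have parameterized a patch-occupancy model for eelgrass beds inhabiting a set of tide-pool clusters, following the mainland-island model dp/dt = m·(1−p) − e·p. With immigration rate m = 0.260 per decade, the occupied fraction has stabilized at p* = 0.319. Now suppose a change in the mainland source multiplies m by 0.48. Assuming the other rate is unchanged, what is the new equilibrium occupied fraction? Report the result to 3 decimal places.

Balance m(1−p*) = e·p* gives e = m(1−p*)/p* = 0.260×0.68100/0.31900 = 0.55505.
New p* = m/(m+e) = 0.12480/(0.12480+0.55505) = 0.18357.

0.184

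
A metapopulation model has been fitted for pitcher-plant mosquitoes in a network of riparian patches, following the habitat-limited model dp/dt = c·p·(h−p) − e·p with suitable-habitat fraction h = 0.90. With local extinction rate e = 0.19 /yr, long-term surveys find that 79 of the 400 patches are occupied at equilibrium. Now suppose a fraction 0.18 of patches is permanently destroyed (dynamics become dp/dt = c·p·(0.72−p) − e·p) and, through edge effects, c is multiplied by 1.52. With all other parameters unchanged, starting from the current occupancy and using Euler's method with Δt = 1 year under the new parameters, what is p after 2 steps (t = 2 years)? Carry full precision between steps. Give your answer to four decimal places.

Observed p* = 79/400 = 0.19750.
Balance c(h−p*) = e gives c = e/(0.9 − 0.19750) = 0.19/0.70250 = 0.27046.
Starting from p₀ = 0.19750; update p ← p + (dp/dt)·Δt with the new parameters.
p: 0.19750 → 0.20240  (Δp = +0.00490)
p: 0.20240 → 0.20701  (Δp = +0.00461)

0.2070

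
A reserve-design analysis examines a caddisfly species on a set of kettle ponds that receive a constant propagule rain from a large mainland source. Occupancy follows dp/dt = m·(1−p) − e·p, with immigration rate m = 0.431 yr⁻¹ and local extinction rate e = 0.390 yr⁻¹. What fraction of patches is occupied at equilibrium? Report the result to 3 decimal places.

0.525

Setting dp/dt = 0: m − m·p* = e·p*, so m = (m+e)·p*.
p* = m/(m+e) = 0.431/(0.431+0.390) = 0.431/0.8210 = 0.5250.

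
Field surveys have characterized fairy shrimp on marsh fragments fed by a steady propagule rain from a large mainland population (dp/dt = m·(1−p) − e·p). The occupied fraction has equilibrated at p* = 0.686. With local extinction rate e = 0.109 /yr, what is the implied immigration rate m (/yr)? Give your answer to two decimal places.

At equilibrium m(1−p*) = e·p*, so m = e·p*/(1−p*).
m = 0.109 × 0.686 / 0.3140 = 0.0748/0.3140 = 0.2381.

0.24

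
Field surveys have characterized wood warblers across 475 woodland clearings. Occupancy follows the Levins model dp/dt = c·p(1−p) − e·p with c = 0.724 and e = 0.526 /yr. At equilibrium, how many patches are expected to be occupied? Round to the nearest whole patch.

p* = 1 − e/c = 1 − 0.526/0.724 = 0.2735.
Expected occupied patches = N × p* = 475 × 0.2735 = 129.90 ≈ 130.

130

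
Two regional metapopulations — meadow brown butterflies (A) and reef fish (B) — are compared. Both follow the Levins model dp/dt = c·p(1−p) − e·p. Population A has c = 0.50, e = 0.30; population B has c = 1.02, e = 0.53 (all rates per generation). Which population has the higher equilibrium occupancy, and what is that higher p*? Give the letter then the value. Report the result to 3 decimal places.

A: p*_A = 1 − 0.30/0.50 = 0.4000.
B: p*_B = 1 − 0.53/1.02 = 0.4804.
B is higher at 0.4804.

B, 0.480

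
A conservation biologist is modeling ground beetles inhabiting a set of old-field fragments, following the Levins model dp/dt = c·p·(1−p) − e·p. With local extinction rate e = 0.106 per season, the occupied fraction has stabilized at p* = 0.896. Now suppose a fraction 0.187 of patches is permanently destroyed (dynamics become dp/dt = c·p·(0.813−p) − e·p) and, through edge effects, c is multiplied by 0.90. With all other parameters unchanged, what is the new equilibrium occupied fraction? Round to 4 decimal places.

Balance c(1−p*) = e gives c = e/(1 − 0.89600) = 0.106/0.10400 = 1.01923.
New p* = 0.813 − e/c = 0.813 − 0.10600/0.91731 = 0.69744.

0.6974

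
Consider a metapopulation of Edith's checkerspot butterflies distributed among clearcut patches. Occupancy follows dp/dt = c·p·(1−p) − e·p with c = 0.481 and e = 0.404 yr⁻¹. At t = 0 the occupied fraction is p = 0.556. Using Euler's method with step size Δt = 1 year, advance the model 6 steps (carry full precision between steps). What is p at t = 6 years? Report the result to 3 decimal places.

0.273

Update rule: p ← p + [c·p·(1−p) − e·p]·Δt with Δt = 1.
step 1: Δp = -0.10588, p = 0.45012
step 2: Δp = -0.06279, p = 0.38732
step 3: Δp = -0.04234, p = 0.34499
step 4: Δp = -0.03068, p = 0.31430
step 5: Δp = -0.02332, p = 0.29099
step 6: Δp = -0.01832, p = 0.27267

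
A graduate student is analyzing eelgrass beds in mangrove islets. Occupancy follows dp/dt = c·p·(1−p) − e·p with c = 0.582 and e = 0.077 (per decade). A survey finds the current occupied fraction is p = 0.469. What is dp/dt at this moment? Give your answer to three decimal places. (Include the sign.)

0.109

Colonization term: c·p·(1−p) = 0.582×0.469×0.5310 = 0.14494.
Extinction term: e·p = 0.03611.
dp/dt = 0.14494 − 0.03611 = 0.10883.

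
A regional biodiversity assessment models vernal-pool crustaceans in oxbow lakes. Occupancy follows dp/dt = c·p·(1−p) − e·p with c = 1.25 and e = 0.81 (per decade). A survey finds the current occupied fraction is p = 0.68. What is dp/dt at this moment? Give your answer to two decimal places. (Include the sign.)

Colonization term: c·p·(1−p) = 1.25×0.68×0.3200 = 0.27200.
Extinction term: e·p = 0.55080.
dp/dt = 0.27200 − 0.55080 = -0.27880.

-0.28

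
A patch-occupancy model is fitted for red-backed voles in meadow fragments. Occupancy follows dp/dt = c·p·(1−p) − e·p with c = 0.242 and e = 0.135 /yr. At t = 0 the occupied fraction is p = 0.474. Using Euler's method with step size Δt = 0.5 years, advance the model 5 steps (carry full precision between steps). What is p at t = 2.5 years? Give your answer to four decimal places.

0.4659

Update rule: p ← p + [c·p·(1−p) − e·p]·Δt with Δt = 0.5.
t = 0.5: p = 0.47400 + (-0.00183) = 0.47217
t = 1: p = 0.47217 + (-0.00172) = 0.47046
t = 1.5: p = 0.47046 + (-0.00161) = 0.46885
t = 2: p = 0.46885 + (-0.00151) = 0.46733
t = 2.5: p = 0.46733 + (-0.00142) = 0.46591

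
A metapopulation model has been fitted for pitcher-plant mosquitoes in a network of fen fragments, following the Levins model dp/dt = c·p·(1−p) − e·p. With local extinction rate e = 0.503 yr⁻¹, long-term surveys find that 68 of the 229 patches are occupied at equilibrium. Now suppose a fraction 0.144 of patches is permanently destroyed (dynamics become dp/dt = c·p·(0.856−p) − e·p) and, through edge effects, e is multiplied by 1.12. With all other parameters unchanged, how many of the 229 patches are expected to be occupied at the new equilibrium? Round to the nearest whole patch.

Observed p* = 68/229 = 0.29694.
Balance c(1−p*) = e gives c = e/(1 − 0.29694) = 0.503/0.70306 = 0.71544.
New p* = 0.856 − e/c = 0.856 − 0.56336/0.71544 = 0.06857.
Expected occupied = 229 × 0.06857 = 15.70 ≈ 16.

16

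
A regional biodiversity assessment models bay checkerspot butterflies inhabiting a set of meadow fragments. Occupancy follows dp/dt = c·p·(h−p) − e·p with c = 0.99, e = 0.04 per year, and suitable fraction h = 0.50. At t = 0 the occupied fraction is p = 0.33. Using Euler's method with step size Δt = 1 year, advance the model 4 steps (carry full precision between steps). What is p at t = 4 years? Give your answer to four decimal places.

Update rule: p ← p + [c·p·(h−p) − e·p]·Δt with Δt = 1.
  1  |  dp/dt·Δt = +0.042339  |  p_1 = 0.372339
  2  |  dp/dt·Δt = +0.032164  |  p_2 = 0.404503
  3  |  dp/dt·Δt = +0.022062  |  p_3 = 0.426566
  4  |  dp/dt·Δt = +0.013949  |  p_4 = 0.440514

0.4405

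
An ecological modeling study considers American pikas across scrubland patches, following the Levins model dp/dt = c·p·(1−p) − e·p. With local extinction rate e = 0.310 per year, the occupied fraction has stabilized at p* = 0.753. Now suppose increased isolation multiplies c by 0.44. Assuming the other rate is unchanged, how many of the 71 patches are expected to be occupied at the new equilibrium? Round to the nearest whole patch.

Balance c(1−p*) = e gives c = e/(1 − 0.75300) = 0.310/0.24700 = 1.25506.
New p* = 1 − e/c = 1 − 0.31000/0.55223 = 0.43864.
Expected occupied = 71 × 0.43864 = 31.14 ≈ 31.

31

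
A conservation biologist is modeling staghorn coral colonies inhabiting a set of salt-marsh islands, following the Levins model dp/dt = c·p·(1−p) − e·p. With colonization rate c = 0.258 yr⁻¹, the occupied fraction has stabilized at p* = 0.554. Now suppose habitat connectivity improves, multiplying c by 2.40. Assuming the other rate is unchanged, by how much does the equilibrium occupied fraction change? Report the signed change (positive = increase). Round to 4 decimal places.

0.2602

Balance c(1−p*) = e gives e = 0.258×(1 − 0.55400) = 0.11507.
New p* = 1 − e/c = 1 − 0.11507/0.61920 = 0.81416.
Δp* = 0.81416 − 0.55400 = +0.26016.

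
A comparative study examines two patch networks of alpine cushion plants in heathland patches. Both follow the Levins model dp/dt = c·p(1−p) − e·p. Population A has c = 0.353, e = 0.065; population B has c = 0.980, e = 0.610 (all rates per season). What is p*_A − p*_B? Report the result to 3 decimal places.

0.438

A: p*_A = 1 − 0.065/0.353 = 0.8159.
B: p*_B = 1 − 0.610/0.980 = 0.3776.
p*_A − p*_B = 0.8159 − 0.3776 = 0.4383.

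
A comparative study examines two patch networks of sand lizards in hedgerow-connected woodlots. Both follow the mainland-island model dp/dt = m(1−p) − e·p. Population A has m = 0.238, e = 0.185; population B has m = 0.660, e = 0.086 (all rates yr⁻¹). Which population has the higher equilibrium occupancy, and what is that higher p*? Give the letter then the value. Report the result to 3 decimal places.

A: p*_A = m/(m+e) = 0.238/0.4230 = 0.5626.
B: p*_B = 0.660/0.7460 = 0.8847.
B is higher at 0.8847.

B, 0.885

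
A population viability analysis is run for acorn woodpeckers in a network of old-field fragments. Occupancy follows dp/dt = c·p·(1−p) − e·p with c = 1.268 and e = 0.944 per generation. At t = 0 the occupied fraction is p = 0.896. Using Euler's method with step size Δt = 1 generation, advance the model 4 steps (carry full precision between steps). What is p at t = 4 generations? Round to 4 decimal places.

0.2167

Update rule: p ← p + [c·p·(1−p) − e·p]·Δt with Δt = 1.
step 1: Δp = -0.72767, p = 0.16833
step 2: Δp = +0.01861, p = 0.18694
step 3: Δp = +0.01626, p = 0.20320
step 4: Δp = +0.01348, p = 0.21668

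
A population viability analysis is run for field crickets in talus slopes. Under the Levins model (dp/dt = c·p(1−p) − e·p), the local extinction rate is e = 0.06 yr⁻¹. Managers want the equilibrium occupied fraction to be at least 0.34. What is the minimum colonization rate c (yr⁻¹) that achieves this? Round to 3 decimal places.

p* = 1 − e/c ≥ 0.34 requires e/c ≤ 0.6600, i.e. c ≥ e/0.6600.
c_min = 0.06/0.6600 = 0.0909.

0.091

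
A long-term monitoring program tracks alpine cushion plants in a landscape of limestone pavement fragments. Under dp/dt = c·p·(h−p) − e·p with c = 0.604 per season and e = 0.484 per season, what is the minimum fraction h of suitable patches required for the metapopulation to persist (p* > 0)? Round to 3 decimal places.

p* = h − e/c is positive only when h > e/c.
h_min = e/c = 0.484/0.604 = 0.8013.

0.801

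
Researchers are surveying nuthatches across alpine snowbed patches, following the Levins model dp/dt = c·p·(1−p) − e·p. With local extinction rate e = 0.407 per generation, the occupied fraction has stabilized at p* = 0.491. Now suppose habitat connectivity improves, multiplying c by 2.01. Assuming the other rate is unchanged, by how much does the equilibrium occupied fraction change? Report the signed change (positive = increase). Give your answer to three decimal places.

Balance c(1−p*) = e gives c = e/(1 − 0.49100) = 0.407/0.50900 = 0.79961.
New p* = 1 − e/c = 1 − 0.40700/1.60722 = 0.74677.
Δp* = 0.74677 − 0.49100 = +0.25577.

0.256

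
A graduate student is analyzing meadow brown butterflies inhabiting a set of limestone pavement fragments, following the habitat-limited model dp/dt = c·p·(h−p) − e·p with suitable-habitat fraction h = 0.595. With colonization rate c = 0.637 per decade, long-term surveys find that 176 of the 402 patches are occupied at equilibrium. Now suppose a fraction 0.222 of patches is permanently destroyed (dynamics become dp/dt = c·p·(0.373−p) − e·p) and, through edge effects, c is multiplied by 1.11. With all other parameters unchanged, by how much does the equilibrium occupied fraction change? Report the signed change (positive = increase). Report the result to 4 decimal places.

Observed p* = 176/402 = 0.43781.
Balance c(h−p*) = e gives e = 0.637×(0.595 − 0.43781) = 0.10013.
New p* = 0.373 − e/c = 0.373 − 0.10013/0.70707 = 0.23139.
Δp* = 0.23139 − 0.43781 = -0.20642.

-0.2064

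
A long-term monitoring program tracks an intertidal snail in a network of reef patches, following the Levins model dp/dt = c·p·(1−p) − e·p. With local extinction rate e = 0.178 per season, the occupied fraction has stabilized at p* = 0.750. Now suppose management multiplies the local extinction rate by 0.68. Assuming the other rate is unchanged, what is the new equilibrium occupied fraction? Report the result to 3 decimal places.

Balance c(1−p*) = e gives c = e/(1 − 0.75000) = 0.178/0.25000 = 0.71200.
New p* = 1 − e/c = 1 − 0.12104/0.71200 = 0.83000.

0.830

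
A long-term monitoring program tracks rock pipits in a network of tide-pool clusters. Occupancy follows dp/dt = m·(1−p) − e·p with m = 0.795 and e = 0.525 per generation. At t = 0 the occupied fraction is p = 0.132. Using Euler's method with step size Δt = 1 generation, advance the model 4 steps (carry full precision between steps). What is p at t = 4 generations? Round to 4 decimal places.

0.5973

Update rule: p ← p + [m·(1−p) − e·p]·Δt with Δt = 1.
t = 1: p = 0.13200 + (+0.62076) = 0.75276
t = 2: p = 0.75276 + (-0.19864) = 0.55412
t = 3: p = 0.55412 + (+0.06357) = 0.61768
t = 4: p = 0.61768 + (-0.02034) = 0.59734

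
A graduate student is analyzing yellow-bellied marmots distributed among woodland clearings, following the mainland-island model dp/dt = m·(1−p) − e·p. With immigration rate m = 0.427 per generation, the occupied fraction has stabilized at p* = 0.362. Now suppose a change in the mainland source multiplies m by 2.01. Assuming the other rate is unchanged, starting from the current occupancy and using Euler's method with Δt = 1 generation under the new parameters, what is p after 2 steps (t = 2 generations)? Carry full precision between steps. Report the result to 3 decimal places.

Balance m(1−p*) = e·p* gives e = m(1−p*)/p* = 0.427×0.63800/0.36200 = 0.75256.
Starting from p₀ = 0.36200; update p ← p + (dp/dt)·Δt with the new parameters.
t = 1: p = 0.36200 + (+0.27515) = 0.63715
t = 2: p = 0.63715 + (-0.16807) = 0.46908

0.469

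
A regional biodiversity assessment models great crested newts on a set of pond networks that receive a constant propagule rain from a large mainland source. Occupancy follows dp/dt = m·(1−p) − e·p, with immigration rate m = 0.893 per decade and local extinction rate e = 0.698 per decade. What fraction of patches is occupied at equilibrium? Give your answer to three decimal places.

Setting dp/dt = 0: m − m·p* = e·p*, so m = (m+e)·p*.
p* = m/(m+e) = 0.893/(0.893+0.698) = 0.893/1.5910 = 0.5613.

0.561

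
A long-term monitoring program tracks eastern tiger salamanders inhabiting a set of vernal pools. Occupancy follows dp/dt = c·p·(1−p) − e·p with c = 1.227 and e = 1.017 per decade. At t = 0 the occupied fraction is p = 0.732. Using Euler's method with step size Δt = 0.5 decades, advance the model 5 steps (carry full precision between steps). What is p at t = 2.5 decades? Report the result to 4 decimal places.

Update rule: p ← p + [c·p·(1−p) − e·p]·Δt with Δt = 0.5.
  1  |  dp/dt·Δt = -0.251868  |  p_1 = 0.480132
  2  |  dp/dt·Δt = -0.091014  |  p_2 = 0.389118
  3  |  dp/dt·Δt = -0.052034  |  p_3 = 0.337083
  4  |  dp/dt·Δt = -0.034315  |  p_4 = 0.302768
  5  |  dp/dt·Δt = -0.024448  |  p_5 = 0.278320

0.2783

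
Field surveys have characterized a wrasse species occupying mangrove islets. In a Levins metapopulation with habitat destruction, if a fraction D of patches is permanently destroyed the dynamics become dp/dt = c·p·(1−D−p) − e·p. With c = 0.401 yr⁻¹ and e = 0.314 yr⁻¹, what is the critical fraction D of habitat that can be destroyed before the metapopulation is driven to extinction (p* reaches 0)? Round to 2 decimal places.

0.22

The nontrivial equilibrium is p* = (1−D) − e/c; extinction occurs when this hits zero.
So D_crit = 1 − e/c = 1 − 0.314/0.401 = 1 − 0.7830 = 0.2170.
This equals the undisturbed p*, a classic result of Lande's extension.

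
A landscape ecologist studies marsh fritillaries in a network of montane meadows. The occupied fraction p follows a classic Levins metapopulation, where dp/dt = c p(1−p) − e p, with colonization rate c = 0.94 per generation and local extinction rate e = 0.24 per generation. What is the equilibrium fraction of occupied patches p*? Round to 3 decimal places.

0.745

At equilibrium, colonization balances extinction: c·p*·(1−p*) = e·p*.
So p* = 1 − e/c = 1 − 0.24/0.94 = 1 − 0.2553 = 0.7447.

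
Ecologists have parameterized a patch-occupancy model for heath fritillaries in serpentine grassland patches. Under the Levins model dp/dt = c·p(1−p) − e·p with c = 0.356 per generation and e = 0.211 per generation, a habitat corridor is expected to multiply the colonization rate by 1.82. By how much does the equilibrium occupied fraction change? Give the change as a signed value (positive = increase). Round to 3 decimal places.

0.267

Before: p* = 1 − 0.211/0.356 = 0.4073.
After the change, c = 0.64792, e = 0.211, so p* = 1 − 0.211/0.64792 = 0.6743.
Δp* = 0.6743 − 0.4073 = +0.2670.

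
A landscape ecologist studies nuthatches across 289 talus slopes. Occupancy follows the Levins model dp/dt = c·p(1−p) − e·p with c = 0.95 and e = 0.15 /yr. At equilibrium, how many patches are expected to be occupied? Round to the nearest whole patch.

243

p* = 1 − e/c = 1 − 0.15/0.95 = 0.8421.
Expected occupied patches = N × p* = 289 × 0.8421 = 243.37 ≈ 243.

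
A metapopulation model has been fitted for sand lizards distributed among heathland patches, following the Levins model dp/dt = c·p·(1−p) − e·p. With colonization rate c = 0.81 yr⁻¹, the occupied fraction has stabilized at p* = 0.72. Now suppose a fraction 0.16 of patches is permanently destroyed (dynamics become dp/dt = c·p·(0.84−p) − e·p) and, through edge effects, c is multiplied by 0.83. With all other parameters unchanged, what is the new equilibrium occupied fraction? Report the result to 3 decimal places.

0.503

Balance c(1−p*) = e gives e = 0.81×(1 − 0.72000) = 0.22680.
New p* = 0.84 − e/c = 0.84 − 0.22680/0.67230 = 0.50265.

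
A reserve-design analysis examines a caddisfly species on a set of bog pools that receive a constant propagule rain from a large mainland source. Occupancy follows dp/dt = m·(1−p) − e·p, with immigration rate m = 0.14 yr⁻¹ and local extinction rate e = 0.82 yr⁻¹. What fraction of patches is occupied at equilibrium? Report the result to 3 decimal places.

0.146

At equilibrium the propagule rain into empty patches balances local extinction: m(1−p*) = e·p*.
p* = m/(m+e) = 0.14/(0.14+0.82) = 0.14/0.9600 = 0.1458.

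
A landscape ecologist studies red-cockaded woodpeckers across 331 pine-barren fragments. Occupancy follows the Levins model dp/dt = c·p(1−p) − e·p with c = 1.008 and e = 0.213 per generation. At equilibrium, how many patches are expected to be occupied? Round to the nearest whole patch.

p* = 1 − e/c = 1 − 0.213/1.008 = 0.7887.
Expected occupied patches = N × p* = 331 × 0.7887 = 261.06 ≈ 261.

261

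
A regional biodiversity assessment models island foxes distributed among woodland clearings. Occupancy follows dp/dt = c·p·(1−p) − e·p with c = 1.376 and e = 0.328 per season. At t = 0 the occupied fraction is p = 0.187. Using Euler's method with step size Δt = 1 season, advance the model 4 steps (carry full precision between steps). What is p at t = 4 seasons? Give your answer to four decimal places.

0.7593

Update rule: p ← p + [c·p·(1−p) − e·p]·Δt with Δt = 1.
  1  |  dp/dt·Δt = +0.147859  |  p_1 = 0.334859
  2  |  dp/dt·Δt = +0.196641  |  p_2 = 0.531499
  3  |  dp/dt·Δt = +0.168303  |  p_3 = 0.699802
  4  |  dp/dt·Δt = +0.059534  |  p_4 = 0.759336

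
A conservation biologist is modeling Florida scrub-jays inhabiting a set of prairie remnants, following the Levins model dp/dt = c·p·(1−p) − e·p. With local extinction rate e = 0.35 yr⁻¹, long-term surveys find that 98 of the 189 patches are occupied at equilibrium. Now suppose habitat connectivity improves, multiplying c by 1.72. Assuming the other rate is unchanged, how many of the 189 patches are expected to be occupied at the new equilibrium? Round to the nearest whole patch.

136

Observed p* = 98/189 = 0.51852.
Balance c(1−p*) = e gives c = e/(1 − 0.51852) = 0.35/0.48148 = 0.72693.
New p* = 1 − e/c = 1 − 0.35000/1.25032 = 0.72007.
Expected occupied = 189 × 0.72007 = 136.09 ≈ 136.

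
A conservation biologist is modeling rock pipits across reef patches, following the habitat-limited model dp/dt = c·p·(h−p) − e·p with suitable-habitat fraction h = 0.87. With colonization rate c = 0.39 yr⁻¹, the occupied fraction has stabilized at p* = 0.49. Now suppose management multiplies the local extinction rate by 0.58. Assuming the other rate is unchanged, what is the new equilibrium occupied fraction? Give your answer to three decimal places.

0.650

Balance c(h−p*) = e gives e = 0.39×(0.87 − 0.49000) = 0.14820.
New p* = 0.87 − e/c = 0.87 − 0.08596/0.39000 = 0.64959.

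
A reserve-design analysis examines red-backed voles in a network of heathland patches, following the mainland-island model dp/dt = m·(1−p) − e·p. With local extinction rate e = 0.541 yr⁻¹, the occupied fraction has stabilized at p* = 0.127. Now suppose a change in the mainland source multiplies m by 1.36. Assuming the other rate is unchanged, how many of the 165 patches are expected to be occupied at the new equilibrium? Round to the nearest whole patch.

27

Balance m(1−p*) = e·p* gives m = e·p*/(1−p*) = 0.541×0.12700/0.87300 = 0.07870.
New p* = m/(m+e) = 0.10703/(0.10703+0.54100) = 0.16516.
Expected occupied = 165 × 0.16516 = 27.25 ≈ 27.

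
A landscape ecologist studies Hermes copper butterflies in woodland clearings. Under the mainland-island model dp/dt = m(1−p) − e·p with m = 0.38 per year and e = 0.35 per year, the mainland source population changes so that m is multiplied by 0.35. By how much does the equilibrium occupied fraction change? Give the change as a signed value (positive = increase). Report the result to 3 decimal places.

Before: p* = 0.38/(0.38+0.35) = 0.5205.
After: m = 0.133, e = 0.35; p* = 0.133/0.4830 = 0.2754.
Δp* = 0.2754 − 0.5205 = -0.2452.

-0.245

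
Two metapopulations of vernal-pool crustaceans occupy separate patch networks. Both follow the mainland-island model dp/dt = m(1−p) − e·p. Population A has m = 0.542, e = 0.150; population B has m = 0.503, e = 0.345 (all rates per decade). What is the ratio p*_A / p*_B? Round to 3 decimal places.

1.320

A: p*_A = m/(m+e) = 0.542/0.6920 = 0.7832.
B: p*_B = 0.503/0.8480 = 0.5932.
p*_A / p*_B = 0.7832/0.5932 = 1.3204.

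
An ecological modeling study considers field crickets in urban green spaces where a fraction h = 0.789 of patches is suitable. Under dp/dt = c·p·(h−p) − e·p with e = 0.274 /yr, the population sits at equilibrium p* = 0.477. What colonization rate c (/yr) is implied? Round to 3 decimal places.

0.878

At equilibrium c(h−p*) = e, so c = e/(h−p*).
c = 0.274/(0.789 − 0.477) = 0.274/0.3120 = 0.8782.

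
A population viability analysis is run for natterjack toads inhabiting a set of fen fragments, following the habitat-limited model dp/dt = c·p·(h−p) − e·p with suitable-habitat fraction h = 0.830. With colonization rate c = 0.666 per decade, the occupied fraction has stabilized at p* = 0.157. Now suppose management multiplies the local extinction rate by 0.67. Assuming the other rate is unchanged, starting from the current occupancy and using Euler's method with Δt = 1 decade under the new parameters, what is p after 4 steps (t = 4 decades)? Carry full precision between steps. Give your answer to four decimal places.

Balance c(h−p*) = e gives e = 0.666×(0.83 − 0.15700) = 0.44822.
Starting from p₀ = 0.15700; update p ← p + (dp/dt)·Δt with the new parameters.
step 1: Δp = +0.02322, p = 0.18022
step 2: Δp = +0.02387, p = 0.20409
step 3: Δp = +0.02379, p = 0.22788
step 4: Δp = +0.02295, p = 0.25083

0.2508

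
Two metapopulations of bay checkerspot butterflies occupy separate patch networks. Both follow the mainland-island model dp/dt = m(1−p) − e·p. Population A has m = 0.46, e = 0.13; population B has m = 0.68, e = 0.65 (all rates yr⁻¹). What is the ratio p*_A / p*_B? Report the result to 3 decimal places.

1.525

A: p*_A = m/(m+e) = 0.46/0.5900 = 0.7797.
B: p*_B = 0.68/1.3300 = 0.5113.
p*_A / p*_B = 0.7797/0.5113 = 1.5249.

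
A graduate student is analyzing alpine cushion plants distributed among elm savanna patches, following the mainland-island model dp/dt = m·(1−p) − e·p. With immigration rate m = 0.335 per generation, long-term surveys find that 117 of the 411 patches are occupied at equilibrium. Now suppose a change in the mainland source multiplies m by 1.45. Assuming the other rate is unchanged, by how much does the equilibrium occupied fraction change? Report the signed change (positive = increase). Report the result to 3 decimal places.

0.081

Observed p* = 117/411 = 0.28467.
Balance m(1−p*) = e·p* gives e = m(1−p*)/p* = 0.335×0.71533/0.28467 = 0.84180.
New p* = m/(m+e) = 0.48575/(0.48575+0.84180) = 0.36590.
Δp* = 0.36590 − 0.28467 = +0.08123.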